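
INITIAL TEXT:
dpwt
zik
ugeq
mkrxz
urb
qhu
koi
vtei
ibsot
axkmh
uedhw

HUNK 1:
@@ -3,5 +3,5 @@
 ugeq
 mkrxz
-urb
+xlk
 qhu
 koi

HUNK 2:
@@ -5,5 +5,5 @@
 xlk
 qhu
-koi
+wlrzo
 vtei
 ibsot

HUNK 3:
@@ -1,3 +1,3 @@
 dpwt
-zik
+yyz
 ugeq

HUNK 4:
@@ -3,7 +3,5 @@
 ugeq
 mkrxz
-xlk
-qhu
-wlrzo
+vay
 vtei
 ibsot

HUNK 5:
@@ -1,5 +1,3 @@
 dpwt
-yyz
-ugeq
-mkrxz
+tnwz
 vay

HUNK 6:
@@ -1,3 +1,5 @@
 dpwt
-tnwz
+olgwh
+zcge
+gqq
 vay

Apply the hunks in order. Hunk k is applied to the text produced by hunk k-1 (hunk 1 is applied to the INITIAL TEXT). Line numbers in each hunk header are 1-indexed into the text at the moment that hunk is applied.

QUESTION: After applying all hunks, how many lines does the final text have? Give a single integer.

Hunk 1: at line 3 remove [urb] add [xlk] -> 11 lines: dpwt zik ugeq mkrxz xlk qhu koi vtei ibsot axkmh uedhw
Hunk 2: at line 5 remove [koi] add [wlrzo] -> 11 lines: dpwt zik ugeq mkrxz xlk qhu wlrzo vtei ibsot axkmh uedhw
Hunk 3: at line 1 remove [zik] add [yyz] -> 11 lines: dpwt yyz ugeq mkrxz xlk qhu wlrzo vtei ibsot axkmh uedhw
Hunk 4: at line 3 remove [xlk,qhu,wlrzo] add [vay] -> 9 lines: dpwt yyz ugeq mkrxz vay vtei ibsot axkmh uedhw
Hunk 5: at line 1 remove [yyz,ugeq,mkrxz] add [tnwz] -> 7 lines: dpwt tnwz vay vtei ibsot axkmh uedhw
Hunk 6: at line 1 remove [tnwz] add [olgwh,zcge,gqq] -> 9 lines: dpwt olgwh zcge gqq vay vtei ibsot axkmh uedhw
Final line count: 9

Answer: 9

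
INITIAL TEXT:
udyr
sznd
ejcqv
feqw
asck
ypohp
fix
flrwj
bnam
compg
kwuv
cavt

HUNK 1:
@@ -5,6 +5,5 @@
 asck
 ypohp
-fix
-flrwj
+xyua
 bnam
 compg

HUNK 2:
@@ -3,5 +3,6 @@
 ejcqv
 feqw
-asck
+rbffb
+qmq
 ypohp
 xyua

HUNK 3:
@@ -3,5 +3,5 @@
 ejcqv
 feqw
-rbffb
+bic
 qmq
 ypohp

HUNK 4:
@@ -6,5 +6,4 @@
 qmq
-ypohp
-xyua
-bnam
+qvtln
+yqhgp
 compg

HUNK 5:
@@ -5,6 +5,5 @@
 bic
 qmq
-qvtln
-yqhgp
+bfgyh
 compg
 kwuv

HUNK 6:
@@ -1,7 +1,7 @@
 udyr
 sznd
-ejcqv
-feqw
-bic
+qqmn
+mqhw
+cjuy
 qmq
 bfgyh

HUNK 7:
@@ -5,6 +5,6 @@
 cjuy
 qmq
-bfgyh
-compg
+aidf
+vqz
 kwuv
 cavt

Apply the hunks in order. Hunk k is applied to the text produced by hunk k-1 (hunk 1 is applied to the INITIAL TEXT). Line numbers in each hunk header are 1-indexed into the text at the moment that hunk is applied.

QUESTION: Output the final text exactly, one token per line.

Hunk 1: at line 5 remove [fix,flrwj] add [xyua] -> 11 lines: udyr sznd ejcqv feqw asck ypohp xyua bnam compg kwuv cavt
Hunk 2: at line 3 remove [asck] add [rbffb,qmq] -> 12 lines: udyr sznd ejcqv feqw rbffb qmq ypohp xyua bnam compg kwuv cavt
Hunk 3: at line 3 remove [rbffb] add [bic] -> 12 lines: udyr sznd ejcqv feqw bic qmq ypohp xyua bnam compg kwuv cavt
Hunk 4: at line 6 remove [ypohp,xyua,bnam] add [qvtln,yqhgp] -> 11 lines: udyr sznd ejcqv feqw bic qmq qvtln yqhgp compg kwuv cavt
Hunk 5: at line 5 remove [qvtln,yqhgp] add [bfgyh] -> 10 lines: udyr sznd ejcqv feqw bic qmq bfgyh compg kwuv cavt
Hunk 6: at line 1 remove [ejcqv,feqw,bic] add [qqmn,mqhw,cjuy] -> 10 lines: udyr sznd qqmn mqhw cjuy qmq bfgyh compg kwuv cavt
Hunk 7: at line 5 remove [bfgyh,compg] add [aidf,vqz] -> 10 lines: udyr sznd qqmn mqhw cjuy qmq aidf vqz kwuv cavt

Answer: udyr
sznd
qqmn
mqhw
cjuy
qmq
aidf
vqz
kwuv
cavt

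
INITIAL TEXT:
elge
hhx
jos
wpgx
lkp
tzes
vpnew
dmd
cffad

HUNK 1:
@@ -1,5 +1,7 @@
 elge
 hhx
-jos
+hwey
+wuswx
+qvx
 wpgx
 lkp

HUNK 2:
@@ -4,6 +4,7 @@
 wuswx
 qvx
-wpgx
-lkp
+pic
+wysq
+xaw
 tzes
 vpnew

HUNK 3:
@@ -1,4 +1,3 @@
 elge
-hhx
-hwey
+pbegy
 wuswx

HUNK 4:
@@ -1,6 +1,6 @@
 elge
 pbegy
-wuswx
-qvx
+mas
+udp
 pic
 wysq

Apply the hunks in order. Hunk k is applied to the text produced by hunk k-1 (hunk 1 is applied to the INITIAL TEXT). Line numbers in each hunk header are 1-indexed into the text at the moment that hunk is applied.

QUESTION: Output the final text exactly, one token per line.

Hunk 1: at line 1 remove [jos] add [hwey,wuswx,qvx] -> 11 lines: elge hhx hwey wuswx qvx wpgx lkp tzes vpnew dmd cffad
Hunk 2: at line 4 remove [wpgx,lkp] add [pic,wysq,xaw] -> 12 lines: elge hhx hwey wuswx qvx pic wysq xaw tzes vpnew dmd cffad
Hunk 3: at line 1 remove [hhx,hwey] add [pbegy] -> 11 lines: elge pbegy wuswx qvx pic wysq xaw tzes vpnew dmd cffad
Hunk 4: at line 1 remove [wuswx,qvx] add [mas,udp] -> 11 lines: elge pbegy mas udp pic wysq xaw tzes vpnew dmd cffad

Answer: elge
pbegy
mas
udp
pic
wysq
xaw
tzes
vpnew
dmd
cffad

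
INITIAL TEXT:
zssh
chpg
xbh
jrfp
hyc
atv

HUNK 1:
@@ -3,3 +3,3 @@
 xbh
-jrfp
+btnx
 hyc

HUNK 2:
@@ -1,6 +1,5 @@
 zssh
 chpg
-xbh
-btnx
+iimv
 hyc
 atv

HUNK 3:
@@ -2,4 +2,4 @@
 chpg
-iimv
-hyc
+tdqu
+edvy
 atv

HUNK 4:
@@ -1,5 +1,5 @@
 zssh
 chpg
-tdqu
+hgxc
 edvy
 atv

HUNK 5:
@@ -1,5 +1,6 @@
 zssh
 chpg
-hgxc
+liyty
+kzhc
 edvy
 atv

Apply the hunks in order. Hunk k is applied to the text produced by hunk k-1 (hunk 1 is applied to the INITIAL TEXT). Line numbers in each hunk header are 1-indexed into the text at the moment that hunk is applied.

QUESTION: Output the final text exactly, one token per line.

Answer: zssh
chpg
liyty
kzhc
edvy
atv

Derivation:
Hunk 1: at line 3 remove [jrfp] add [btnx] -> 6 lines: zssh chpg xbh btnx hyc atv
Hunk 2: at line 1 remove [xbh,btnx] add [iimv] -> 5 lines: zssh chpg iimv hyc atv
Hunk 3: at line 2 remove [iimv,hyc] add [tdqu,edvy] -> 5 lines: zssh chpg tdqu edvy atv
Hunk 4: at line 1 remove [tdqu] add [hgxc] -> 5 lines: zssh chpg hgxc edvy atv
Hunk 5: at line 1 remove [hgxc] add [liyty,kzhc] -> 6 lines: zssh chpg liyty kzhc edvy atv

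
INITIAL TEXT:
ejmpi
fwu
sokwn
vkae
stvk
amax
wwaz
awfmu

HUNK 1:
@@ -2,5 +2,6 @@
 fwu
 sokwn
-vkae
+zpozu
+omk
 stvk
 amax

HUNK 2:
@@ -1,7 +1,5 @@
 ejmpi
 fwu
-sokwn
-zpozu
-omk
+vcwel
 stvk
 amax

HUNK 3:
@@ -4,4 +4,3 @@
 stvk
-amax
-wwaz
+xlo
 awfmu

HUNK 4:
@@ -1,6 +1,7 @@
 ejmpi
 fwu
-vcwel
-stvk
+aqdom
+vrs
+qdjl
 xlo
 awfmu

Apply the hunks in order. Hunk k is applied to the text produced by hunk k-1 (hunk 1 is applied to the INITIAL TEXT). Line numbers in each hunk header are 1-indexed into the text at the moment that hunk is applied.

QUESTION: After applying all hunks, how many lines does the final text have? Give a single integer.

Answer: 7

Derivation:
Hunk 1: at line 2 remove [vkae] add [zpozu,omk] -> 9 lines: ejmpi fwu sokwn zpozu omk stvk amax wwaz awfmu
Hunk 2: at line 1 remove [sokwn,zpozu,omk] add [vcwel] -> 7 lines: ejmpi fwu vcwel stvk amax wwaz awfmu
Hunk 3: at line 4 remove [amax,wwaz] add [xlo] -> 6 lines: ejmpi fwu vcwel stvk xlo awfmu
Hunk 4: at line 1 remove [vcwel,stvk] add [aqdom,vrs,qdjl] -> 7 lines: ejmpi fwu aqdom vrs qdjl xlo awfmu
Final line count: 7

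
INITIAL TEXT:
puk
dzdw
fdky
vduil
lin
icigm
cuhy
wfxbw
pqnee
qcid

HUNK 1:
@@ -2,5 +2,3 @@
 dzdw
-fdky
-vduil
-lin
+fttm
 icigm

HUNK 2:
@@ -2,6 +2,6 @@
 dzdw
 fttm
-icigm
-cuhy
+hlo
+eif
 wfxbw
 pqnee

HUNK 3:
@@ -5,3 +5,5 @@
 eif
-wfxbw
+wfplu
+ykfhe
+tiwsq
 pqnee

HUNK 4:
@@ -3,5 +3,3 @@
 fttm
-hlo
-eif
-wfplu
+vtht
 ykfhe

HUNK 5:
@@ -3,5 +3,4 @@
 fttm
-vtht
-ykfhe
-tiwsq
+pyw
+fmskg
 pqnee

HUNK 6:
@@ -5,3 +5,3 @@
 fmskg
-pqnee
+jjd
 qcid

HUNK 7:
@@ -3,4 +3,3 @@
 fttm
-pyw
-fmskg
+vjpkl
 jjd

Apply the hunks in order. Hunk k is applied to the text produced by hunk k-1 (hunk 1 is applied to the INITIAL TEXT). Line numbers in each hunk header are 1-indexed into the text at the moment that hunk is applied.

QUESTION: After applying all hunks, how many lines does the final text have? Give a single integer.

Hunk 1: at line 2 remove [fdky,vduil,lin] add [fttm] -> 8 lines: puk dzdw fttm icigm cuhy wfxbw pqnee qcid
Hunk 2: at line 2 remove [icigm,cuhy] add [hlo,eif] -> 8 lines: puk dzdw fttm hlo eif wfxbw pqnee qcid
Hunk 3: at line 5 remove [wfxbw] add [wfplu,ykfhe,tiwsq] -> 10 lines: puk dzdw fttm hlo eif wfplu ykfhe tiwsq pqnee qcid
Hunk 4: at line 3 remove [hlo,eif,wfplu] add [vtht] -> 8 lines: puk dzdw fttm vtht ykfhe tiwsq pqnee qcid
Hunk 5: at line 3 remove [vtht,ykfhe,tiwsq] add [pyw,fmskg] -> 7 lines: puk dzdw fttm pyw fmskg pqnee qcid
Hunk 6: at line 5 remove [pqnee] add [jjd] -> 7 lines: puk dzdw fttm pyw fmskg jjd qcid
Hunk 7: at line 3 remove [pyw,fmskg] add [vjpkl] -> 6 lines: puk dzdw fttm vjpkl jjd qcid
Final line count: 6

Answer: 6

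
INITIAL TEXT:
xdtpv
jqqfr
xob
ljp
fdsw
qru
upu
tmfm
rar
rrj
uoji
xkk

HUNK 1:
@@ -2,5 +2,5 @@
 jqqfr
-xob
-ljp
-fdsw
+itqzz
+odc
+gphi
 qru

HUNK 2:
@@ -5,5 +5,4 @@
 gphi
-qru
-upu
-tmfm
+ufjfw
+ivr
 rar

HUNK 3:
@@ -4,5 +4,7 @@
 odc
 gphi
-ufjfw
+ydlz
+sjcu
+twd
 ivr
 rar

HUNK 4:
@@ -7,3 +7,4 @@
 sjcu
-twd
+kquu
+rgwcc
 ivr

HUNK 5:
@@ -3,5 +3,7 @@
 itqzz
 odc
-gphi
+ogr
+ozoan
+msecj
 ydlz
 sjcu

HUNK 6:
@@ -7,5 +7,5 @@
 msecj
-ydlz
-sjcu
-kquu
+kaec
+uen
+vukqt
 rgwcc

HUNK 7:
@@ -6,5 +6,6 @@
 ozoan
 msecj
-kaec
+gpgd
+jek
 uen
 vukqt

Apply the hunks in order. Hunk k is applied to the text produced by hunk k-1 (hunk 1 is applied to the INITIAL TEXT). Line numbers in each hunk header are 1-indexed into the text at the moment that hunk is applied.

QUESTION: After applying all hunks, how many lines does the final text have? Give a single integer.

Answer: 17

Derivation:
Hunk 1: at line 2 remove [xob,ljp,fdsw] add [itqzz,odc,gphi] -> 12 lines: xdtpv jqqfr itqzz odc gphi qru upu tmfm rar rrj uoji xkk
Hunk 2: at line 5 remove [qru,upu,tmfm] add [ufjfw,ivr] -> 11 lines: xdtpv jqqfr itqzz odc gphi ufjfw ivr rar rrj uoji xkk
Hunk 3: at line 4 remove [ufjfw] add [ydlz,sjcu,twd] -> 13 lines: xdtpv jqqfr itqzz odc gphi ydlz sjcu twd ivr rar rrj uoji xkk
Hunk 4: at line 7 remove [twd] add [kquu,rgwcc] -> 14 lines: xdtpv jqqfr itqzz odc gphi ydlz sjcu kquu rgwcc ivr rar rrj uoji xkk
Hunk 5: at line 3 remove [gphi] add [ogr,ozoan,msecj] -> 16 lines: xdtpv jqqfr itqzz odc ogr ozoan msecj ydlz sjcu kquu rgwcc ivr rar rrj uoji xkk
Hunk 6: at line 7 remove [ydlz,sjcu,kquu] add [kaec,uen,vukqt] -> 16 lines: xdtpv jqqfr itqzz odc ogr ozoan msecj kaec uen vukqt rgwcc ivr rar rrj uoji xkk
Hunk 7: at line 6 remove [kaec] add [gpgd,jek] -> 17 lines: xdtpv jqqfr itqzz odc ogr ozoan msecj gpgd jek uen vukqt rgwcc ivr rar rrj uoji xkk
Final line count: 17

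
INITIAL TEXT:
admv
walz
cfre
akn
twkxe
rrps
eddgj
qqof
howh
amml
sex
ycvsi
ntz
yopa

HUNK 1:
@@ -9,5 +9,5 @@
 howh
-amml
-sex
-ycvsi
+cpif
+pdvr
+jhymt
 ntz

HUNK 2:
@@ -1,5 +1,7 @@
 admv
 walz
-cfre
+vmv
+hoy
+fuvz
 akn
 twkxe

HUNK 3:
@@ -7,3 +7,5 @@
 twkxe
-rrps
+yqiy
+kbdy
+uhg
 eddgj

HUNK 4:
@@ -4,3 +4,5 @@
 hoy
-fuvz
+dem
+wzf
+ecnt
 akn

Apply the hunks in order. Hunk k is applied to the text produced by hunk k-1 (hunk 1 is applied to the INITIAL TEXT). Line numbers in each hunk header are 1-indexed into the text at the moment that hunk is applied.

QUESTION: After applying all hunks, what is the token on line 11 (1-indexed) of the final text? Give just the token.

Answer: kbdy

Derivation:
Hunk 1: at line 9 remove [amml,sex,ycvsi] add [cpif,pdvr,jhymt] -> 14 lines: admv walz cfre akn twkxe rrps eddgj qqof howh cpif pdvr jhymt ntz yopa
Hunk 2: at line 1 remove [cfre] add [vmv,hoy,fuvz] -> 16 lines: admv walz vmv hoy fuvz akn twkxe rrps eddgj qqof howh cpif pdvr jhymt ntz yopa
Hunk 3: at line 7 remove [rrps] add [yqiy,kbdy,uhg] -> 18 lines: admv walz vmv hoy fuvz akn twkxe yqiy kbdy uhg eddgj qqof howh cpif pdvr jhymt ntz yopa
Hunk 4: at line 4 remove [fuvz] add [dem,wzf,ecnt] -> 20 lines: admv walz vmv hoy dem wzf ecnt akn twkxe yqiy kbdy uhg eddgj qqof howh cpif pdvr jhymt ntz yopa
Final line 11: kbdy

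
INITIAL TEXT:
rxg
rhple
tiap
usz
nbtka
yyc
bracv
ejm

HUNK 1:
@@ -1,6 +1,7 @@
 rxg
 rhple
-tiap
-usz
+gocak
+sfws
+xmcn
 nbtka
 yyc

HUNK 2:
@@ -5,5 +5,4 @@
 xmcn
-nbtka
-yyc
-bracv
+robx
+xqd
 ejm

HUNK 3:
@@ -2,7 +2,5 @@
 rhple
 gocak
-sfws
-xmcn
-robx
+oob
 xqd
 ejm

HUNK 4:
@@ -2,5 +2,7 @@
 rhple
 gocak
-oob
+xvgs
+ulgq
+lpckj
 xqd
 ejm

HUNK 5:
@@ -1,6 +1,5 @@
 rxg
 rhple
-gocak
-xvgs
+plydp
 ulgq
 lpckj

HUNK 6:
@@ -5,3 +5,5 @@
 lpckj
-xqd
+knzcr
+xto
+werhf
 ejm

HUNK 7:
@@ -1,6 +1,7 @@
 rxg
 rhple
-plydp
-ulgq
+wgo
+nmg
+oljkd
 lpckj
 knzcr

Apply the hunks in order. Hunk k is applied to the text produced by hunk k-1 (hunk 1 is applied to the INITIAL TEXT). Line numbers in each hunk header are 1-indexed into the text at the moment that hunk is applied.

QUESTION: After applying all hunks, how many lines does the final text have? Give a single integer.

Answer: 10

Derivation:
Hunk 1: at line 1 remove [tiap,usz] add [gocak,sfws,xmcn] -> 9 lines: rxg rhple gocak sfws xmcn nbtka yyc bracv ejm
Hunk 2: at line 5 remove [nbtka,yyc,bracv] add [robx,xqd] -> 8 lines: rxg rhple gocak sfws xmcn robx xqd ejm
Hunk 3: at line 2 remove [sfws,xmcn,robx] add [oob] -> 6 lines: rxg rhple gocak oob xqd ejm
Hunk 4: at line 2 remove [oob] add [xvgs,ulgq,lpckj] -> 8 lines: rxg rhple gocak xvgs ulgq lpckj xqd ejm
Hunk 5: at line 1 remove [gocak,xvgs] add [plydp] -> 7 lines: rxg rhple plydp ulgq lpckj xqd ejm
Hunk 6: at line 5 remove [xqd] add [knzcr,xto,werhf] -> 9 lines: rxg rhple plydp ulgq lpckj knzcr xto werhf ejm
Hunk 7: at line 1 remove [plydp,ulgq] add [wgo,nmg,oljkd] -> 10 lines: rxg rhple wgo nmg oljkd lpckj knzcr xto werhf ejm
Final line count: 10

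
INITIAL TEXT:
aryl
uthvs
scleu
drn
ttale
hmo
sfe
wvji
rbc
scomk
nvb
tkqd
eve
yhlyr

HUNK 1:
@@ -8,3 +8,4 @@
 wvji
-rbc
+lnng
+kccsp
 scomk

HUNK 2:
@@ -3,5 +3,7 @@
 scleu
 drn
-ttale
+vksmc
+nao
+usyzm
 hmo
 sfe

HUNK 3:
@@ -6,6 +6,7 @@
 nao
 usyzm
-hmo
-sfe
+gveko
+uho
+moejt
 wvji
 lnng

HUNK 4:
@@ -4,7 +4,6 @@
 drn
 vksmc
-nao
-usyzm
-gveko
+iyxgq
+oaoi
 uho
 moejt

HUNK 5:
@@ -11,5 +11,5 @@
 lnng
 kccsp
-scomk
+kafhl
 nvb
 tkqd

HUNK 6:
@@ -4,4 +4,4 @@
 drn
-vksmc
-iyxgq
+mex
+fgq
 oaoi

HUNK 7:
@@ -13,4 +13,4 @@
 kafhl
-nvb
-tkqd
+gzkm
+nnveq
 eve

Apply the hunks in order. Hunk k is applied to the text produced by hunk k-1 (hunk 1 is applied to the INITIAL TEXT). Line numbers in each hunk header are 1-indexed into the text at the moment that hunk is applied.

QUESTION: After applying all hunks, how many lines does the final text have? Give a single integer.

Hunk 1: at line 8 remove [rbc] add [lnng,kccsp] -> 15 lines: aryl uthvs scleu drn ttale hmo sfe wvji lnng kccsp scomk nvb tkqd eve yhlyr
Hunk 2: at line 3 remove [ttale] add [vksmc,nao,usyzm] -> 17 lines: aryl uthvs scleu drn vksmc nao usyzm hmo sfe wvji lnng kccsp scomk nvb tkqd eve yhlyr
Hunk 3: at line 6 remove [hmo,sfe] add [gveko,uho,moejt] -> 18 lines: aryl uthvs scleu drn vksmc nao usyzm gveko uho moejt wvji lnng kccsp scomk nvb tkqd eve yhlyr
Hunk 4: at line 4 remove [nao,usyzm,gveko] add [iyxgq,oaoi] -> 17 lines: aryl uthvs scleu drn vksmc iyxgq oaoi uho moejt wvji lnng kccsp scomk nvb tkqd eve yhlyr
Hunk 5: at line 11 remove [scomk] add [kafhl] -> 17 lines: aryl uthvs scleu drn vksmc iyxgq oaoi uho moejt wvji lnng kccsp kafhl nvb tkqd eve yhlyr
Hunk 6: at line 4 remove [vksmc,iyxgq] add [mex,fgq] -> 17 lines: aryl uthvs scleu drn mex fgq oaoi uho moejt wvji lnng kccsp kafhl nvb tkqd eve yhlyr
Hunk 7: at line 13 remove [nvb,tkqd] add [gzkm,nnveq] -> 17 lines: aryl uthvs scleu drn mex fgq oaoi uho moejt wvji lnng kccsp kafhl gzkm nnveq eve yhlyr
Final line count: 17

Answer: 17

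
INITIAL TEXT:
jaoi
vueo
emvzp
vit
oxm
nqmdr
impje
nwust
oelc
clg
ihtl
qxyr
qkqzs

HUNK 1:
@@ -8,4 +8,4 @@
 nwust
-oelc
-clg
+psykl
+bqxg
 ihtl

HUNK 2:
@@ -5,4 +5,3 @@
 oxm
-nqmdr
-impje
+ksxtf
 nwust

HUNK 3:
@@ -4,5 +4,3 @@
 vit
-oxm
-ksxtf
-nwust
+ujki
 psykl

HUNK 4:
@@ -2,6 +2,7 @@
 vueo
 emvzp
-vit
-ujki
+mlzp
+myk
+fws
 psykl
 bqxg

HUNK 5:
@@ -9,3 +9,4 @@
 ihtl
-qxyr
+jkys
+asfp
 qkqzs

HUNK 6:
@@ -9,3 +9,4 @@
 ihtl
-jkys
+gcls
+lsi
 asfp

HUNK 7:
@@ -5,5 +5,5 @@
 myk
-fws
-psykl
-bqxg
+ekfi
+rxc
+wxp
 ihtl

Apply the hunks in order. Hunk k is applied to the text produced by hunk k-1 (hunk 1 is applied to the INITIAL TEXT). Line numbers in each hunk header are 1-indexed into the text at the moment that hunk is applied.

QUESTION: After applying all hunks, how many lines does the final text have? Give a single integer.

Answer: 13

Derivation:
Hunk 1: at line 8 remove [oelc,clg] add [psykl,bqxg] -> 13 lines: jaoi vueo emvzp vit oxm nqmdr impje nwust psykl bqxg ihtl qxyr qkqzs
Hunk 2: at line 5 remove [nqmdr,impje] add [ksxtf] -> 12 lines: jaoi vueo emvzp vit oxm ksxtf nwust psykl bqxg ihtl qxyr qkqzs
Hunk 3: at line 4 remove [oxm,ksxtf,nwust] add [ujki] -> 10 lines: jaoi vueo emvzp vit ujki psykl bqxg ihtl qxyr qkqzs
Hunk 4: at line 2 remove [vit,ujki] add [mlzp,myk,fws] -> 11 lines: jaoi vueo emvzp mlzp myk fws psykl bqxg ihtl qxyr qkqzs
Hunk 5: at line 9 remove [qxyr] add [jkys,asfp] -> 12 lines: jaoi vueo emvzp mlzp myk fws psykl bqxg ihtl jkys asfp qkqzs
Hunk 6: at line 9 remove [jkys] add [gcls,lsi] -> 13 lines: jaoi vueo emvzp mlzp myk fws psykl bqxg ihtl gcls lsi asfp qkqzs
Hunk 7: at line 5 remove [fws,psykl,bqxg] add [ekfi,rxc,wxp] -> 13 lines: jaoi vueo emvzp mlzp myk ekfi rxc wxp ihtl gcls lsi asfp qkqzs
Final line count: 13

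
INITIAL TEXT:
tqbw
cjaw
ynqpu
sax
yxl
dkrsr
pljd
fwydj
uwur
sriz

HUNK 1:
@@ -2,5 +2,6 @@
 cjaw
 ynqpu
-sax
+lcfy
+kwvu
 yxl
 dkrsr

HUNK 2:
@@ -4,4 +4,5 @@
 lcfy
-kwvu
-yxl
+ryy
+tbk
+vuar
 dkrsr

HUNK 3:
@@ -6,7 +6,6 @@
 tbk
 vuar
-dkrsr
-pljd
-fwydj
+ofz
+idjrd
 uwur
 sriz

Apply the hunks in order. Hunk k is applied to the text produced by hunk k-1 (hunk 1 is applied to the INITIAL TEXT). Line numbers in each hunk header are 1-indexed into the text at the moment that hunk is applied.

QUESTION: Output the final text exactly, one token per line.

Hunk 1: at line 2 remove [sax] add [lcfy,kwvu] -> 11 lines: tqbw cjaw ynqpu lcfy kwvu yxl dkrsr pljd fwydj uwur sriz
Hunk 2: at line 4 remove [kwvu,yxl] add [ryy,tbk,vuar] -> 12 lines: tqbw cjaw ynqpu lcfy ryy tbk vuar dkrsr pljd fwydj uwur sriz
Hunk 3: at line 6 remove [dkrsr,pljd,fwydj] add [ofz,idjrd] -> 11 lines: tqbw cjaw ynqpu lcfy ryy tbk vuar ofz idjrd uwur sriz

Answer: tqbw
cjaw
ynqpu
lcfy
ryy
tbk
vuar
ofz
idjrd
uwur
sriz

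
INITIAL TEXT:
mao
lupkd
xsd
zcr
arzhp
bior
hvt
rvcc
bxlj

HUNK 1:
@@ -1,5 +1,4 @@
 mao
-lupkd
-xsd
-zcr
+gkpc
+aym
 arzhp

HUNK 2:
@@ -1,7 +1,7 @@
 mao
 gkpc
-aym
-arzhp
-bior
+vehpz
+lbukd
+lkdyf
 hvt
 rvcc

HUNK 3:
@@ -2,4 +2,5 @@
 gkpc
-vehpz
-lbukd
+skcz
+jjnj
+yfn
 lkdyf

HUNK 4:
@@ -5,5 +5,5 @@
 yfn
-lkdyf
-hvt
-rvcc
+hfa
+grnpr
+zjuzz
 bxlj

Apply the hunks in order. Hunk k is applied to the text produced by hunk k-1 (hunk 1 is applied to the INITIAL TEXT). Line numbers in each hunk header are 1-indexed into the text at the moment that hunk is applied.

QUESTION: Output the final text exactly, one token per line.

Hunk 1: at line 1 remove [lupkd,xsd,zcr] add [gkpc,aym] -> 8 lines: mao gkpc aym arzhp bior hvt rvcc bxlj
Hunk 2: at line 1 remove [aym,arzhp,bior] add [vehpz,lbukd,lkdyf] -> 8 lines: mao gkpc vehpz lbukd lkdyf hvt rvcc bxlj
Hunk 3: at line 2 remove [vehpz,lbukd] add [skcz,jjnj,yfn] -> 9 lines: mao gkpc skcz jjnj yfn lkdyf hvt rvcc bxlj
Hunk 4: at line 5 remove [lkdyf,hvt,rvcc] add [hfa,grnpr,zjuzz] -> 9 lines: mao gkpc skcz jjnj yfn hfa grnpr zjuzz bxlj

Answer: mao
gkpc
skcz
jjnj
yfn
hfa
grnpr
zjuzz
bxlj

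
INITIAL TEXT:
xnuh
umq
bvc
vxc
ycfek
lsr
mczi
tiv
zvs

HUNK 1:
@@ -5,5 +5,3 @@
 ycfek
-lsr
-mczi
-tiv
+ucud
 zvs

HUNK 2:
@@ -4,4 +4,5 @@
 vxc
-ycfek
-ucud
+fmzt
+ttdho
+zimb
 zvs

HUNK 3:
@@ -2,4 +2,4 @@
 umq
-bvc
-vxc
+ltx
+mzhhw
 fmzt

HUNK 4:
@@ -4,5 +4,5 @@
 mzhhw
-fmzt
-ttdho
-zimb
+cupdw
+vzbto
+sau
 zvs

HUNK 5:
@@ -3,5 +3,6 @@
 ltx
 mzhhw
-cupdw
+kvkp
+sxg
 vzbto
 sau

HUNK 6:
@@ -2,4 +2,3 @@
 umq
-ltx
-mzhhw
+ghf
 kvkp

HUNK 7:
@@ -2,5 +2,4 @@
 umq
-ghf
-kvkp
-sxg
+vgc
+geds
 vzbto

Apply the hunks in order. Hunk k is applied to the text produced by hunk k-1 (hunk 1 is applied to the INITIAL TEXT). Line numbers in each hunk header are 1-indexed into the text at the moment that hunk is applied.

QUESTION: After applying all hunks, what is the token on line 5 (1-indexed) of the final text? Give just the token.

Hunk 1: at line 5 remove [lsr,mczi,tiv] add [ucud] -> 7 lines: xnuh umq bvc vxc ycfek ucud zvs
Hunk 2: at line 4 remove [ycfek,ucud] add [fmzt,ttdho,zimb] -> 8 lines: xnuh umq bvc vxc fmzt ttdho zimb zvs
Hunk 3: at line 2 remove [bvc,vxc] add [ltx,mzhhw] -> 8 lines: xnuh umq ltx mzhhw fmzt ttdho zimb zvs
Hunk 4: at line 4 remove [fmzt,ttdho,zimb] add [cupdw,vzbto,sau] -> 8 lines: xnuh umq ltx mzhhw cupdw vzbto sau zvs
Hunk 5: at line 3 remove [cupdw] add [kvkp,sxg] -> 9 lines: xnuh umq ltx mzhhw kvkp sxg vzbto sau zvs
Hunk 6: at line 2 remove [ltx,mzhhw] add [ghf] -> 8 lines: xnuh umq ghf kvkp sxg vzbto sau zvs
Hunk 7: at line 2 remove [ghf,kvkp,sxg] add [vgc,geds] -> 7 lines: xnuh umq vgc geds vzbto sau zvs
Final line 5: vzbto

Answer: vzbto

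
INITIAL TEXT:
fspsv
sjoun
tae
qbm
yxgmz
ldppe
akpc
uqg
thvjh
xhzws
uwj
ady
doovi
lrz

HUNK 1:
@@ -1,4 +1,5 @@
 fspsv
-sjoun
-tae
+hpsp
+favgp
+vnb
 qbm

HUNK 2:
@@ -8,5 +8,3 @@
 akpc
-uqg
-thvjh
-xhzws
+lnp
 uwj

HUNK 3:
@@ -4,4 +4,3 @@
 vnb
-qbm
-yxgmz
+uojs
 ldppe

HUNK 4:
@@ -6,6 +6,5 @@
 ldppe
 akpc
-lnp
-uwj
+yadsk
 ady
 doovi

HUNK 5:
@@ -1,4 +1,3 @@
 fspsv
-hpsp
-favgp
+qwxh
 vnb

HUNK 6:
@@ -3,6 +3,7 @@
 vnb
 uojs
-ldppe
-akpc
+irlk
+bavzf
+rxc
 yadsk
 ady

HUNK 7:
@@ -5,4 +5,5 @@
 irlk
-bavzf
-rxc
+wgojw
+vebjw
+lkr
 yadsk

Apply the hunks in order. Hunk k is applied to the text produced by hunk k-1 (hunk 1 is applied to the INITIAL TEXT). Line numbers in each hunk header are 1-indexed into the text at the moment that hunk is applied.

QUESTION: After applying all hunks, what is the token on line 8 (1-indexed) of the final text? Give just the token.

Hunk 1: at line 1 remove [sjoun,tae] add [hpsp,favgp,vnb] -> 15 lines: fspsv hpsp favgp vnb qbm yxgmz ldppe akpc uqg thvjh xhzws uwj ady doovi lrz
Hunk 2: at line 8 remove [uqg,thvjh,xhzws] add [lnp] -> 13 lines: fspsv hpsp favgp vnb qbm yxgmz ldppe akpc lnp uwj ady doovi lrz
Hunk 3: at line 4 remove [qbm,yxgmz] add [uojs] -> 12 lines: fspsv hpsp favgp vnb uojs ldppe akpc lnp uwj ady doovi lrz
Hunk 4: at line 6 remove [lnp,uwj] add [yadsk] -> 11 lines: fspsv hpsp favgp vnb uojs ldppe akpc yadsk ady doovi lrz
Hunk 5: at line 1 remove [hpsp,favgp] add [qwxh] -> 10 lines: fspsv qwxh vnb uojs ldppe akpc yadsk ady doovi lrz
Hunk 6: at line 3 remove [ldppe,akpc] add [irlk,bavzf,rxc] -> 11 lines: fspsv qwxh vnb uojs irlk bavzf rxc yadsk ady doovi lrz
Hunk 7: at line 5 remove [bavzf,rxc] add [wgojw,vebjw,lkr] -> 12 lines: fspsv qwxh vnb uojs irlk wgojw vebjw lkr yadsk ady doovi lrz
Final line 8: lkr

Answer: lkr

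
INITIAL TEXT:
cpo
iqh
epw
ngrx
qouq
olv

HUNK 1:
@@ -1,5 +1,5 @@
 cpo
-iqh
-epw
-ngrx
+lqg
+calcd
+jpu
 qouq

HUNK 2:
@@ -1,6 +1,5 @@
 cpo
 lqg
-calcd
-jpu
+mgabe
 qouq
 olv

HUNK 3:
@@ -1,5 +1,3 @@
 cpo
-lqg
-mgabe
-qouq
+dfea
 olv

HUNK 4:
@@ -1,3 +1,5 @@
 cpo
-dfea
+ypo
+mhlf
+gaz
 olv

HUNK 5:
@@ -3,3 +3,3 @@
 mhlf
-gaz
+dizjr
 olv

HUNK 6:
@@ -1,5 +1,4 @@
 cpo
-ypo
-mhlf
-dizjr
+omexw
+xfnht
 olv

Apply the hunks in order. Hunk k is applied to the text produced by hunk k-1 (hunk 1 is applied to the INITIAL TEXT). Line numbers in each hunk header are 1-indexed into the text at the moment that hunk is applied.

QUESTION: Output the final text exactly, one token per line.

Answer: cpo
omexw
xfnht
olv

Derivation:
Hunk 1: at line 1 remove [iqh,epw,ngrx] add [lqg,calcd,jpu] -> 6 lines: cpo lqg calcd jpu qouq olv
Hunk 2: at line 1 remove [calcd,jpu] add [mgabe] -> 5 lines: cpo lqg mgabe qouq olv
Hunk 3: at line 1 remove [lqg,mgabe,qouq] add [dfea] -> 3 lines: cpo dfea olv
Hunk 4: at line 1 remove [dfea] add [ypo,mhlf,gaz] -> 5 lines: cpo ypo mhlf gaz olv
Hunk 5: at line 3 remove [gaz] add [dizjr] -> 5 lines: cpo ypo mhlf dizjr olv
Hunk 6: at line 1 remove [ypo,mhlf,dizjr] add [omexw,xfnht] -> 4 lines: cpo omexw xfnht olv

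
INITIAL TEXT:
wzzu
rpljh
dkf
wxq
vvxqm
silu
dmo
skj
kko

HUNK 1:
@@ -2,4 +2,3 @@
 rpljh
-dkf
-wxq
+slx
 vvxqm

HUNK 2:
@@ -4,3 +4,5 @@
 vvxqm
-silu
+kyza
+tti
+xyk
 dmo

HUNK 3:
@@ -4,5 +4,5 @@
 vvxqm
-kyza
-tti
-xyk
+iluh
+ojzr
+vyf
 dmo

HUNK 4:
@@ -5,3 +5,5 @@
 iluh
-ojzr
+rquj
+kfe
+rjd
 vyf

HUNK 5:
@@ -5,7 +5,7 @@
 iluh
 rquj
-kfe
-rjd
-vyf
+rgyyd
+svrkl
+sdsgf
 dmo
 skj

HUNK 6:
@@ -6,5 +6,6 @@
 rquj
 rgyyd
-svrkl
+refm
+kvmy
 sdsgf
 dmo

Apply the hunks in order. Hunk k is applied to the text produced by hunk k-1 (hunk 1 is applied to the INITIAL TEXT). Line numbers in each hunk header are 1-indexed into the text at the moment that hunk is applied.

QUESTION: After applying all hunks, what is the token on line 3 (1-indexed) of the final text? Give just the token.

Hunk 1: at line 2 remove [dkf,wxq] add [slx] -> 8 lines: wzzu rpljh slx vvxqm silu dmo skj kko
Hunk 2: at line 4 remove [silu] add [kyza,tti,xyk] -> 10 lines: wzzu rpljh slx vvxqm kyza tti xyk dmo skj kko
Hunk 3: at line 4 remove [kyza,tti,xyk] add [iluh,ojzr,vyf] -> 10 lines: wzzu rpljh slx vvxqm iluh ojzr vyf dmo skj kko
Hunk 4: at line 5 remove [ojzr] add [rquj,kfe,rjd] -> 12 lines: wzzu rpljh slx vvxqm iluh rquj kfe rjd vyf dmo skj kko
Hunk 5: at line 5 remove [kfe,rjd,vyf] add [rgyyd,svrkl,sdsgf] -> 12 lines: wzzu rpljh slx vvxqm iluh rquj rgyyd svrkl sdsgf dmo skj kko
Hunk 6: at line 6 remove [svrkl] add [refm,kvmy] -> 13 lines: wzzu rpljh slx vvxqm iluh rquj rgyyd refm kvmy sdsgf dmo skj kko
Final line 3: slx

Answer: slx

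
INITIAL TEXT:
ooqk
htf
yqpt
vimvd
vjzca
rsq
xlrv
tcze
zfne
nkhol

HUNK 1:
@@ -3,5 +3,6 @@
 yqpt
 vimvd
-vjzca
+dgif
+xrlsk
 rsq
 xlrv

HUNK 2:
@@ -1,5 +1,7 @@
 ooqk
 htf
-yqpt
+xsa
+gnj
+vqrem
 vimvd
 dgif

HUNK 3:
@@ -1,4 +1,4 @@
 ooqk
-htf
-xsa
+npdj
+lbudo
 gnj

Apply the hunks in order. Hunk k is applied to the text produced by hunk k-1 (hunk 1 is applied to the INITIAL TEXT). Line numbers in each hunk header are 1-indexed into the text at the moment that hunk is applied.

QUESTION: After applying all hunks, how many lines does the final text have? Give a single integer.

Answer: 13

Derivation:
Hunk 1: at line 3 remove [vjzca] add [dgif,xrlsk] -> 11 lines: ooqk htf yqpt vimvd dgif xrlsk rsq xlrv tcze zfne nkhol
Hunk 2: at line 1 remove [yqpt] add [xsa,gnj,vqrem] -> 13 lines: ooqk htf xsa gnj vqrem vimvd dgif xrlsk rsq xlrv tcze zfne nkhol
Hunk 3: at line 1 remove [htf,xsa] add [npdj,lbudo] -> 13 lines: ooqk npdj lbudo gnj vqrem vimvd dgif xrlsk rsq xlrv tcze zfne nkhol
Final line count: 13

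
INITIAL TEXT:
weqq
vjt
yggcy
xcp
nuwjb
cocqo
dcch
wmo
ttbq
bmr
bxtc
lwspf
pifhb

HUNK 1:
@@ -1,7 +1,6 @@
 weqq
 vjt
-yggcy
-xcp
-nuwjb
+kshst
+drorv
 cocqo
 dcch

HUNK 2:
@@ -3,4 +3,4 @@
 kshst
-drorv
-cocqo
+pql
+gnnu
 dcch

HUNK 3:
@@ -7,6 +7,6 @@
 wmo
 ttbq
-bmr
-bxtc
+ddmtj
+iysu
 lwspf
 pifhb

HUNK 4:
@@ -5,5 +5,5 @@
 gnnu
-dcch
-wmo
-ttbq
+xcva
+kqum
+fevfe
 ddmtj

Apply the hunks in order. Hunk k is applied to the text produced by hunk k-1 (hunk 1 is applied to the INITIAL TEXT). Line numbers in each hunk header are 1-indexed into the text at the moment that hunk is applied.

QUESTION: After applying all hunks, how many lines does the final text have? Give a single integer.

Answer: 12

Derivation:
Hunk 1: at line 1 remove [yggcy,xcp,nuwjb] add [kshst,drorv] -> 12 lines: weqq vjt kshst drorv cocqo dcch wmo ttbq bmr bxtc lwspf pifhb
Hunk 2: at line 3 remove [drorv,cocqo] add [pql,gnnu] -> 12 lines: weqq vjt kshst pql gnnu dcch wmo ttbq bmr bxtc lwspf pifhb
Hunk 3: at line 7 remove [bmr,bxtc] add [ddmtj,iysu] -> 12 lines: weqq vjt kshst pql gnnu dcch wmo ttbq ddmtj iysu lwspf pifhb
Hunk 4: at line 5 remove [dcch,wmo,ttbq] add [xcva,kqum,fevfe] -> 12 lines: weqq vjt kshst pql gnnu xcva kqum fevfe ddmtj iysu lwspf pifhb
Final line count: 12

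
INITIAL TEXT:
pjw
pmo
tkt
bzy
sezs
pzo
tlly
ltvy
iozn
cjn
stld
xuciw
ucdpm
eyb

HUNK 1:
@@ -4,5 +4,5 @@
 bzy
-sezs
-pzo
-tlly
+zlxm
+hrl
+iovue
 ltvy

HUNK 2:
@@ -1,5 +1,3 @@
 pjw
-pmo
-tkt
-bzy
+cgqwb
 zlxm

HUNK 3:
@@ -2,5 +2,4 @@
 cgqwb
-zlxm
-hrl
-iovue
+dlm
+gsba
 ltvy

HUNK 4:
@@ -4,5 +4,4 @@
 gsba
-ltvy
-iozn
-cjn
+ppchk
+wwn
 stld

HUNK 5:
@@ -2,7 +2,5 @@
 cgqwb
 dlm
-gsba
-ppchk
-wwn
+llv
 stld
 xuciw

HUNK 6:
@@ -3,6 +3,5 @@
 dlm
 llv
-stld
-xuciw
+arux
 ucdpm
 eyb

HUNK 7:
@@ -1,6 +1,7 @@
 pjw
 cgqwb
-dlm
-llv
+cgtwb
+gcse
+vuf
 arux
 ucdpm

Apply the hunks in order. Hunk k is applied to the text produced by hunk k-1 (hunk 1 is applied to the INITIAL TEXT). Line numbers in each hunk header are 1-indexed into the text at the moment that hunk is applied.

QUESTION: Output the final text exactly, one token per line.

Hunk 1: at line 4 remove [sezs,pzo,tlly] add [zlxm,hrl,iovue] -> 14 lines: pjw pmo tkt bzy zlxm hrl iovue ltvy iozn cjn stld xuciw ucdpm eyb
Hunk 2: at line 1 remove [pmo,tkt,bzy] add [cgqwb] -> 12 lines: pjw cgqwb zlxm hrl iovue ltvy iozn cjn stld xuciw ucdpm eyb
Hunk 3: at line 2 remove [zlxm,hrl,iovue] add [dlm,gsba] -> 11 lines: pjw cgqwb dlm gsba ltvy iozn cjn stld xuciw ucdpm eyb
Hunk 4: at line 4 remove [ltvy,iozn,cjn] add [ppchk,wwn] -> 10 lines: pjw cgqwb dlm gsba ppchk wwn stld xuciw ucdpm eyb
Hunk 5: at line 2 remove [gsba,ppchk,wwn] add [llv] -> 8 lines: pjw cgqwb dlm llv stld xuciw ucdpm eyb
Hunk 6: at line 3 remove [stld,xuciw] add [arux] -> 7 lines: pjw cgqwb dlm llv arux ucdpm eyb
Hunk 7: at line 1 remove [dlm,llv] add [cgtwb,gcse,vuf] -> 8 lines: pjw cgqwb cgtwb gcse vuf arux ucdpm eyb

Answer: pjw
cgqwb
cgtwb
gcse
vuf
arux
ucdpm
eyb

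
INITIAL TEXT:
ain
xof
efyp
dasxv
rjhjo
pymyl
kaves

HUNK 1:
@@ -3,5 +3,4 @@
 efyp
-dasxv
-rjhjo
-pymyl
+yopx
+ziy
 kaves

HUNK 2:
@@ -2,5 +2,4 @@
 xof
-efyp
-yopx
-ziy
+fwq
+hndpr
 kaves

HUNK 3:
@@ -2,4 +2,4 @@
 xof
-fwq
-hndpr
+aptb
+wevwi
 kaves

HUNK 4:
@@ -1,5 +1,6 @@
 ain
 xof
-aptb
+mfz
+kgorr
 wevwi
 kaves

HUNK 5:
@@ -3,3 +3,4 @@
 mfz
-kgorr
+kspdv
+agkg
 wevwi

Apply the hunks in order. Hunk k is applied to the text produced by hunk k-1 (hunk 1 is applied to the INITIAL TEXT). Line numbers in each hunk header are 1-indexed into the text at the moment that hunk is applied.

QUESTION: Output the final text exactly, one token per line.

Answer: ain
xof
mfz
kspdv
agkg
wevwi
kaves

Derivation:
Hunk 1: at line 3 remove [dasxv,rjhjo,pymyl] add [yopx,ziy] -> 6 lines: ain xof efyp yopx ziy kaves
Hunk 2: at line 2 remove [efyp,yopx,ziy] add [fwq,hndpr] -> 5 lines: ain xof fwq hndpr kaves
Hunk 3: at line 2 remove [fwq,hndpr] add [aptb,wevwi] -> 5 lines: ain xof aptb wevwi kaves
Hunk 4: at line 1 remove [aptb] add [mfz,kgorr] -> 6 lines: ain xof mfz kgorr wevwi kaves
Hunk 5: at line 3 remove [kgorr] add [kspdv,agkg] -> 7 lines: ain xof mfz kspdv agkg wevwi kaves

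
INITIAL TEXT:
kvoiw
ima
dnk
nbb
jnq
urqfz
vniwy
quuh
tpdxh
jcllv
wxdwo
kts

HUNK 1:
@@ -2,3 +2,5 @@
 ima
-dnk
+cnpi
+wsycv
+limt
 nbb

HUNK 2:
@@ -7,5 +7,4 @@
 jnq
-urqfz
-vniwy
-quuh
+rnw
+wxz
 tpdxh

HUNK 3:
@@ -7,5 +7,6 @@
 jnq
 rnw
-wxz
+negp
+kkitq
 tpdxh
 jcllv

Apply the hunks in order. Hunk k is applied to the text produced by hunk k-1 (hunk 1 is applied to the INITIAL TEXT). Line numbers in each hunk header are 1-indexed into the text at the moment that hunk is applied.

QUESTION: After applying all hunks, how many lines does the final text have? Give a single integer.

Hunk 1: at line 2 remove [dnk] add [cnpi,wsycv,limt] -> 14 lines: kvoiw ima cnpi wsycv limt nbb jnq urqfz vniwy quuh tpdxh jcllv wxdwo kts
Hunk 2: at line 7 remove [urqfz,vniwy,quuh] add [rnw,wxz] -> 13 lines: kvoiw ima cnpi wsycv limt nbb jnq rnw wxz tpdxh jcllv wxdwo kts
Hunk 3: at line 7 remove [wxz] add [negp,kkitq] -> 14 lines: kvoiw ima cnpi wsycv limt nbb jnq rnw negp kkitq tpdxh jcllv wxdwo kts
Final line count: 14

Answer: 14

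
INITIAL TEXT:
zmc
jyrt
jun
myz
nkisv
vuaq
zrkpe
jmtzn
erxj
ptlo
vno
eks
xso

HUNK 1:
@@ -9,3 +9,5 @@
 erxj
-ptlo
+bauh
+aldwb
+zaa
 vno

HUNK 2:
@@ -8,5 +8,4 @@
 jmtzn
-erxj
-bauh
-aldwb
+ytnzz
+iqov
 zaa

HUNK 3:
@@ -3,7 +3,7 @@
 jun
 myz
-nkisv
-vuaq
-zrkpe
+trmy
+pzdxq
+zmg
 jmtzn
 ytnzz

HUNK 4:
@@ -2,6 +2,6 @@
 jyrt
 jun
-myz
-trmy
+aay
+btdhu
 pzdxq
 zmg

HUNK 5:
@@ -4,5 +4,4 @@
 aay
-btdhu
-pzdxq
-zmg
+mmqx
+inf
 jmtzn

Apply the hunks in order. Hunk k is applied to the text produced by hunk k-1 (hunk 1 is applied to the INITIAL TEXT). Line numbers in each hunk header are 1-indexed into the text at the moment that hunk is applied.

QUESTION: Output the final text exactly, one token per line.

Answer: zmc
jyrt
jun
aay
mmqx
inf
jmtzn
ytnzz
iqov
zaa
vno
eks
xso

Derivation:
Hunk 1: at line 9 remove [ptlo] add [bauh,aldwb,zaa] -> 15 lines: zmc jyrt jun myz nkisv vuaq zrkpe jmtzn erxj bauh aldwb zaa vno eks xso
Hunk 2: at line 8 remove [erxj,bauh,aldwb] add [ytnzz,iqov] -> 14 lines: zmc jyrt jun myz nkisv vuaq zrkpe jmtzn ytnzz iqov zaa vno eks xso
Hunk 3: at line 3 remove [nkisv,vuaq,zrkpe] add [trmy,pzdxq,zmg] -> 14 lines: zmc jyrt jun myz trmy pzdxq zmg jmtzn ytnzz iqov zaa vno eks xso
Hunk 4: at line 2 remove [myz,trmy] add [aay,btdhu] -> 14 lines: zmc jyrt jun aay btdhu pzdxq zmg jmtzn ytnzz iqov zaa vno eks xso
Hunk 5: at line 4 remove [btdhu,pzdxq,zmg] add [mmqx,inf] -> 13 lines: zmc jyrt jun aay mmqx inf jmtzn ytnzz iqov zaa vno eks xso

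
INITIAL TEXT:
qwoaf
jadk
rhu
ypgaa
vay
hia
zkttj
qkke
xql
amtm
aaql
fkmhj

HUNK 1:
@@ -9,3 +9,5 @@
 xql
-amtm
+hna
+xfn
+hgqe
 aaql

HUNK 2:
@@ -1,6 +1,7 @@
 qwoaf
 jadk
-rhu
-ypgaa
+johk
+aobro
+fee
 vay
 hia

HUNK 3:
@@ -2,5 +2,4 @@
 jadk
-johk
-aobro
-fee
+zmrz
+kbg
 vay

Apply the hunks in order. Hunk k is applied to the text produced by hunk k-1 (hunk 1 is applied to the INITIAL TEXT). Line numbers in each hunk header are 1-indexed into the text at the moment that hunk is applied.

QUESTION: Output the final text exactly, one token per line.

Hunk 1: at line 9 remove [amtm] add [hna,xfn,hgqe] -> 14 lines: qwoaf jadk rhu ypgaa vay hia zkttj qkke xql hna xfn hgqe aaql fkmhj
Hunk 2: at line 1 remove [rhu,ypgaa] add [johk,aobro,fee] -> 15 lines: qwoaf jadk johk aobro fee vay hia zkttj qkke xql hna xfn hgqe aaql fkmhj
Hunk 3: at line 2 remove [johk,aobro,fee] add [zmrz,kbg] -> 14 lines: qwoaf jadk zmrz kbg vay hia zkttj qkke xql hna xfn hgqe aaql fkmhj

Answer: qwoaf
jadk
zmrz
kbg
vay
hia
zkttj
qkke
xql
hna
xfn
hgqe
aaql
fkmhj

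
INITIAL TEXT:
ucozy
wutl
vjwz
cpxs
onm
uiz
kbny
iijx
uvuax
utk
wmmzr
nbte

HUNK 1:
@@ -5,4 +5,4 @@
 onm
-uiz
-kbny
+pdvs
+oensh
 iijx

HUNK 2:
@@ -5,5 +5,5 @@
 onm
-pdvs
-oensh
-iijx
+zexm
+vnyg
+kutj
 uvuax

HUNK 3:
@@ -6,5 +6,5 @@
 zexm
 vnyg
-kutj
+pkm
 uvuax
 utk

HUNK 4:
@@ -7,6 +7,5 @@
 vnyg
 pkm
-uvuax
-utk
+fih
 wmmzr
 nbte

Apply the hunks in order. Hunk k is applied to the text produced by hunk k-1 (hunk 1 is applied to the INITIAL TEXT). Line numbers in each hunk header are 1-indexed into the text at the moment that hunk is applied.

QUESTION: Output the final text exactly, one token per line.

Answer: ucozy
wutl
vjwz
cpxs
onm
zexm
vnyg
pkm
fih
wmmzr
nbte

Derivation:
Hunk 1: at line 5 remove [uiz,kbny] add [pdvs,oensh] -> 12 lines: ucozy wutl vjwz cpxs onm pdvs oensh iijx uvuax utk wmmzr nbte
Hunk 2: at line 5 remove [pdvs,oensh,iijx] add [zexm,vnyg,kutj] -> 12 lines: ucozy wutl vjwz cpxs onm zexm vnyg kutj uvuax utk wmmzr nbte
Hunk 3: at line 6 remove [kutj] add [pkm] -> 12 lines: ucozy wutl vjwz cpxs onm zexm vnyg pkm uvuax utk wmmzr nbte
Hunk 4: at line 7 remove [uvuax,utk] add [fih] -> 11 lines: ucozy wutl vjwz cpxs onm zexm vnyg pkm fih wmmzr nbte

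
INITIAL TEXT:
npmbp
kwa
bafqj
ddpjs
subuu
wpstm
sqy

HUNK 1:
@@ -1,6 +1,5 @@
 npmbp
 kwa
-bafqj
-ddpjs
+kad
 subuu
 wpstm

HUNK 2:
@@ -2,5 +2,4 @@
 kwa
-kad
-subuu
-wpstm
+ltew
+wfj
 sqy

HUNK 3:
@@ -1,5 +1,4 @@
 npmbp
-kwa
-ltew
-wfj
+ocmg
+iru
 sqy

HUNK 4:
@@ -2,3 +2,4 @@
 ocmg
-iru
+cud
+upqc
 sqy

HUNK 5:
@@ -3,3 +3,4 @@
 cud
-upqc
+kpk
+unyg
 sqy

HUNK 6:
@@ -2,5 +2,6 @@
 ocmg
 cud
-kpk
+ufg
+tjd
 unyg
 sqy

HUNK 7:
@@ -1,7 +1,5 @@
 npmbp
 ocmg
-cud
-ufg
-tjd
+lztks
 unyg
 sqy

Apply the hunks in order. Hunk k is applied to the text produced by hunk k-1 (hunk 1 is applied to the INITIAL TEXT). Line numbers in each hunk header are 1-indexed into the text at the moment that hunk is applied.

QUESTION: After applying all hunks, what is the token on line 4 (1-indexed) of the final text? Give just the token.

Answer: unyg

Derivation:
Hunk 1: at line 1 remove [bafqj,ddpjs] add [kad] -> 6 lines: npmbp kwa kad subuu wpstm sqy
Hunk 2: at line 2 remove [kad,subuu,wpstm] add [ltew,wfj] -> 5 lines: npmbp kwa ltew wfj sqy
Hunk 3: at line 1 remove [kwa,ltew,wfj] add [ocmg,iru] -> 4 lines: npmbp ocmg iru sqy
Hunk 4: at line 2 remove [iru] add [cud,upqc] -> 5 lines: npmbp ocmg cud upqc sqy
Hunk 5: at line 3 remove [upqc] add [kpk,unyg] -> 6 lines: npmbp ocmg cud kpk unyg sqy
Hunk 6: at line 2 remove [kpk] add [ufg,tjd] -> 7 lines: npmbp ocmg cud ufg tjd unyg sqy
Hunk 7: at line 1 remove [cud,ufg,tjd] add [lztks] -> 5 lines: npmbp ocmg lztks unyg sqy
Final line 4: unyg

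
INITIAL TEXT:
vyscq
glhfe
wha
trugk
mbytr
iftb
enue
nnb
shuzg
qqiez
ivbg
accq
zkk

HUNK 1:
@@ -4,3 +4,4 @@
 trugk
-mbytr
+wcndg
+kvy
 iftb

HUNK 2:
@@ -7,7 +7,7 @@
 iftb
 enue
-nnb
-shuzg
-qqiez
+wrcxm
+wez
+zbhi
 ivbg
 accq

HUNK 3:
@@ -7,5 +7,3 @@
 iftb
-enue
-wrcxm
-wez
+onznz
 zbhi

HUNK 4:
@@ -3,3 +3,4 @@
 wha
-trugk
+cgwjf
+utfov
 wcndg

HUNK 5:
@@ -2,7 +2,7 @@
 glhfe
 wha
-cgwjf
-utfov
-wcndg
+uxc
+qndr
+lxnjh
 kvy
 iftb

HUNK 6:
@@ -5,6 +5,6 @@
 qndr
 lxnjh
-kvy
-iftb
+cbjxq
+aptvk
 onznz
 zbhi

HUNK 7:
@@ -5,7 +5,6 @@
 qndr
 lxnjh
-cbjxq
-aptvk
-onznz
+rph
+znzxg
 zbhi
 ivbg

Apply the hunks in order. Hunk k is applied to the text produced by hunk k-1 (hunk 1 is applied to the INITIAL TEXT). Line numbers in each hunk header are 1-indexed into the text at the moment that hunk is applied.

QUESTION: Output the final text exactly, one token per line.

Hunk 1: at line 4 remove [mbytr] add [wcndg,kvy] -> 14 lines: vyscq glhfe wha trugk wcndg kvy iftb enue nnb shuzg qqiez ivbg accq zkk
Hunk 2: at line 7 remove [nnb,shuzg,qqiez] add [wrcxm,wez,zbhi] -> 14 lines: vyscq glhfe wha trugk wcndg kvy iftb enue wrcxm wez zbhi ivbg accq zkk
Hunk 3: at line 7 remove [enue,wrcxm,wez] add [onznz] -> 12 lines: vyscq glhfe wha trugk wcndg kvy iftb onznz zbhi ivbg accq zkk
Hunk 4: at line 3 remove [trugk] add [cgwjf,utfov] -> 13 lines: vyscq glhfe wha cgwjf utfov wcndg kvy iftb onznz zbhi ivbg accq zkk
Hunk 5: at line 2 remove [cgwjf,utfov,wcndg] add [uxc,qndr,lxnjh] -> 13 lines: vyscq glhfe wha uxc qndr lxnjh kvy iftb onznz zbhi ivbg accq zkk
Hunk 6: at line 5 remove [kvy,iftb] add [cbjxq,aptvk] -> 13 lines: vyscq glhfe wha uxc qndr lxnjh cbjxq aptvk onznz zbhi ivbg accq zkk
Hunk 7: at line 5 remove [cbjxq,aptvk,onznz] add [rph,znzxg] -> 12 lines: vyscq glhfe wha uxc qndr lxnjh rph znzxg zbhi ivbg accq zkk

Answer: vyscq
glhfe
wha
uxc
qndr
lxnjh
rph
znzxg
zbhi
ivbg
accq
zkk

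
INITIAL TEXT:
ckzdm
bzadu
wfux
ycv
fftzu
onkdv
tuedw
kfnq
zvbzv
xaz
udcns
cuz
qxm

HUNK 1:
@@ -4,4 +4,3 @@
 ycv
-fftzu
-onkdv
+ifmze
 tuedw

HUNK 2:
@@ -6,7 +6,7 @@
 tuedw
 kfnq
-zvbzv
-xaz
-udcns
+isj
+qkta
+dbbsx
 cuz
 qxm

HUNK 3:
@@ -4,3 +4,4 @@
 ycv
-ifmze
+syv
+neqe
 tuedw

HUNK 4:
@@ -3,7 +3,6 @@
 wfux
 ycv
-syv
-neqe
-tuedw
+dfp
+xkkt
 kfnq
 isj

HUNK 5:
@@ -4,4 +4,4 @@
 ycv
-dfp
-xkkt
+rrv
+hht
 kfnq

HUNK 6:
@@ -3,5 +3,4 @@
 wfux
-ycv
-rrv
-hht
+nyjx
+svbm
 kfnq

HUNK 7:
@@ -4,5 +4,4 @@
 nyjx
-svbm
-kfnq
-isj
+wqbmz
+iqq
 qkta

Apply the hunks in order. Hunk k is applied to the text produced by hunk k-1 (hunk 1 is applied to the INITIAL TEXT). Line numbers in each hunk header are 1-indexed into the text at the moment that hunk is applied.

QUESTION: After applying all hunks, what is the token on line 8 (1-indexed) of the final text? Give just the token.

Answer: dbbsx

Derivation:
Hunk 1: at line 4 remove [fftzu,onkdv] add [ifmze] -> 12 lines: ckzdm bzadu wfux ycv ifmze tuedw kfnq zvbzv xaz udcns cuz qxm
Hunk 2: at line 6 remove [zvbzv,xaz,udcns] add [isj,qkta,dbbsx] -> 12 lines: ckzdm bzadu wfux ycv ifmze tuedw kfnq isj qkta dbbsx cuz qxm
Hunk 3: at line 4 remove [ifmze] add [syv,neqe] -> 13 lines: ckzdm bzadu wfux ycv syv neqe tuedw kfnq isj qkta dbbsx cuz qxm
Hunk 4: at line 3 remove [syv,neqe,tuedw] add [dfp,xkkt] -> 12 lines: ckzdm bzadu wfux ycv dfp xkkt kfnq isj qkta dbbsx cuz qxm
Hunk 5: at line 4 remove [dfp,xkkt] add [rrv,hht] -> 12 lines: ckzdm bzadu wfux ycv rrv hht kfnq isj qkta dbbsx cuz qxm
Hunk 6: at line 3 remove [ycv,rrv,hht] add [nyjx,svbm] -> 11 lines: ckzdm bzadu wfux nyjx svbm kfnq isj qkta dbbsx cuz qxm
Hunk 7: at line 4 remove [svbm,kfnq,isj] add [wqbmz,iqq] -> 10 lines: ckzdm bzadu wfux nyjx wqbmz iqq qkta dbbsx cuz qxm
Final line 8: dbbsx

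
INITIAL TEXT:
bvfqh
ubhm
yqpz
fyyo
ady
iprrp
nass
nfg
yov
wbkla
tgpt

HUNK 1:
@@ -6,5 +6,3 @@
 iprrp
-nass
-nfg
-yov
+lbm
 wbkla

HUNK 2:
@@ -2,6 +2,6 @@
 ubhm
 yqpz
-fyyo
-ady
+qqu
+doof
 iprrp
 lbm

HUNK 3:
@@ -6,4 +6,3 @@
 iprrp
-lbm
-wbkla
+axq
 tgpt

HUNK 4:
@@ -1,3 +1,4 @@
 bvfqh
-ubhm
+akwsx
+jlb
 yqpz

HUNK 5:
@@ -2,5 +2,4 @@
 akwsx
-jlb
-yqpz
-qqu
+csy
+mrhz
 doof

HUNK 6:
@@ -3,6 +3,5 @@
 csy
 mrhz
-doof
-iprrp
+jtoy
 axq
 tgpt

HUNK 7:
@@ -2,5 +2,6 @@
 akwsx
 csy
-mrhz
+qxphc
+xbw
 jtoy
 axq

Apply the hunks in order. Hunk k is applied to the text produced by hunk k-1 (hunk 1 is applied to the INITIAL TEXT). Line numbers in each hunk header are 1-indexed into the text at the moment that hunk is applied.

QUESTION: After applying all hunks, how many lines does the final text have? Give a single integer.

Answer: 8

Derivation:
Hunk 1: at line 6 remove [nass,nfg,yov] add [lbm] -> 9 lines: bvfqh ubhm yqpz fyyo ady iprrp lbm wbkla tgpt
Hunk 2: at line 2 remove [fyyo,ady] add [qqu,doof] -> 9 lines: bvfqh ubhm yqpz qqu doof iprrp lbm wbkla tgpt
Hunk 3: at line 6 remove [lbm,wbkla] add [axq] -> 8 lines: bvfqh ubhm yqpz qqu doof iprrp axq tgpt
Hunk 4: at line 1 remove [ubhm] add [akwsx,jlb] -> 9 lines: bvfqh akwsx jlb yqpz qqu doof iprrp axq tgpt
Hunk 5: at line 2 remove [jlb,yqpz,qqu] add [csy,mrhz] -> 8 lines: bvfqh akwsx csy mrhz doof iprrp axq tgpt
Hunk 6: at line 3 remove [doof,iprrp] add [jtoy] -> 7 lines: bvfqh akwsx csy mrhz jtoy axq tgpt
Hunk 7: at line 2 remove [mrhz] add [qxphc,xbw] -> 8 lines: bvfqh akwsx csy qxphc xbw jtoy axq tgpt
Final line count: 8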